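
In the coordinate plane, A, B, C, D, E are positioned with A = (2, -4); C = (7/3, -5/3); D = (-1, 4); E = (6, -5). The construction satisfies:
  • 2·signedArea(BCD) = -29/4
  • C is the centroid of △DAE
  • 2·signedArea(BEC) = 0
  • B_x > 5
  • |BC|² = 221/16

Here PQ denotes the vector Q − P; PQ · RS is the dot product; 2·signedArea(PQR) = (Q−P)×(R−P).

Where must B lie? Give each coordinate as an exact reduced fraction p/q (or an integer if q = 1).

B = (61/12, -25/6)

1. B_x = 61/12  [2·signedArea(BEC) = 0 ∩ 2·signedArea(BCD) = -29/4]
2. B_y = -25/6  [2·signedArea(BEC) = 0 ∩ 2·signedArea(BCD) = -29/4]
   → B = (61/12, -25/6)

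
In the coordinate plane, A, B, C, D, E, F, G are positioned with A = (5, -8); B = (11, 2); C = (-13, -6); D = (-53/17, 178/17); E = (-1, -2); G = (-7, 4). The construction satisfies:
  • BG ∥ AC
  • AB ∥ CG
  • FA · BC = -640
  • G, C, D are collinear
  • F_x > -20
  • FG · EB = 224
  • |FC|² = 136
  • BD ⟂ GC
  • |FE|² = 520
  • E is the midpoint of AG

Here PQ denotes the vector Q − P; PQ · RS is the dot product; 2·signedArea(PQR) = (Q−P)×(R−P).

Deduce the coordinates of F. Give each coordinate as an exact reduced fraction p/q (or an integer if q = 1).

F = (-19, -16)

1. F_x = -19  [line -12·x + -4·y + -292 = 0 ∩ |FC|² = 136]
2. F_y = -16  [line -12·x + -4·y + -292 = 0 ∩ |FC|² = 136]
   → F = (-19, -16)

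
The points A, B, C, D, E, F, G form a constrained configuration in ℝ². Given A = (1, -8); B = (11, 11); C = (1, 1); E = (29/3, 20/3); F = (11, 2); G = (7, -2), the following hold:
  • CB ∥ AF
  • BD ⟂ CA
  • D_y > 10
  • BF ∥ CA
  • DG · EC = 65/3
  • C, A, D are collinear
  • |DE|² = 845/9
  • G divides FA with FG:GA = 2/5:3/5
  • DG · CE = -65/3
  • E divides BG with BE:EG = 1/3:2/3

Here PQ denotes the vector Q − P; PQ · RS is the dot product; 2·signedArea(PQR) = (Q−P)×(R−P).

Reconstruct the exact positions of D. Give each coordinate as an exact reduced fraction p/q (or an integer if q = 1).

1. D_x = 1  [C, A, D are collinear ∩ BD ⟂ CA]
2. D_y = 11  [C, A, D are collinear ∩ BD ⟂ CA]
   → D = (1, 11)

D = (1, 11)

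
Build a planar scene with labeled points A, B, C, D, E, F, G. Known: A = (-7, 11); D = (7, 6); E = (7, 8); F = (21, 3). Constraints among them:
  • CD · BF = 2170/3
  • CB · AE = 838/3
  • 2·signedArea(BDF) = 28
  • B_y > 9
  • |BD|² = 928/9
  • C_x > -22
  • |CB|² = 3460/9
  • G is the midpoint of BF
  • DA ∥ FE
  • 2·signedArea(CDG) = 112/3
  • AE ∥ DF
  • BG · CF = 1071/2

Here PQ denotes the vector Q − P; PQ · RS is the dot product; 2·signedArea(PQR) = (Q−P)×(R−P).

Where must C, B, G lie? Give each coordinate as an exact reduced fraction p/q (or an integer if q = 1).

1. B_x = -7/3  [line 3·x + 14·y + -133 = 0 ∩ |BD|² = 928/9]
2. B_y = 10  [line 3·x + 14·y + -133 = 0 ∩ |BD|² = 928/9]
   → B = (-7/3, 10)
3. G_x = 28/3  [G is the midpoint of BF]
4. G_y = 13/2  [G is the midpoint of BF]
   → G = (28/3, 13/2)
5. C_x = -21  [2·signedArea(CDG) = 112/3 ∩ CD · BF = 2170/3]
6. C_y = 16  [2·signedArea(CDG) = 112/3 ∩ CD · BF = 2170/3]
   → C = (-21, 16)

B = (-7/3, 10)
C = (-21, 16)
G = (28/3, 13/2)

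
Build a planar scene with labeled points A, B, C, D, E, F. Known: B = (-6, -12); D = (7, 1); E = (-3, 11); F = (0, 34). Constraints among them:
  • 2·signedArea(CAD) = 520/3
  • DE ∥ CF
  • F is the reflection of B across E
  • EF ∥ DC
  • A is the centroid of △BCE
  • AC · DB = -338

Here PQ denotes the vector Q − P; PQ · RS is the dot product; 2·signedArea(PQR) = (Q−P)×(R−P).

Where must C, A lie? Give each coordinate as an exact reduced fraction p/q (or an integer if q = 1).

1. C_x = 10  [DE ∥ CF ∩ EF ∥ DC]
2. C_y = 24  [DE ∥ CF ∩ EF ∥ DC]
   → C = (10, 24)
3. A_x = 1/3  [A is the centroid of △BCE]
4. A_y = 23/3  [A is the centroid of △BCE]
   → A = (1/3, 23/3)

A = (1/3, 23/3)
C = (10, 24)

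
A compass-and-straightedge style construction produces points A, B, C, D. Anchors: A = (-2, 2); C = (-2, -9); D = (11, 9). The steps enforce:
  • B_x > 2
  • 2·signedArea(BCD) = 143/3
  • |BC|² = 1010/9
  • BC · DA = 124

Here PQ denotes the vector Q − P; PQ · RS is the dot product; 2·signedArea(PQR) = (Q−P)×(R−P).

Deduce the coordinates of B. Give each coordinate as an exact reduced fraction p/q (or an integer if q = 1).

B = (7/3, 2/3)

1. B_x = 7/3  [BC · DA = 124 ∩ 2·signedArea(BCD) = 143/3]
2. B_y = 2/3  [BC · DA = 124 ∩ 2·signedArea(BCD) = 143/3]
   → B = (7/3, 2/3)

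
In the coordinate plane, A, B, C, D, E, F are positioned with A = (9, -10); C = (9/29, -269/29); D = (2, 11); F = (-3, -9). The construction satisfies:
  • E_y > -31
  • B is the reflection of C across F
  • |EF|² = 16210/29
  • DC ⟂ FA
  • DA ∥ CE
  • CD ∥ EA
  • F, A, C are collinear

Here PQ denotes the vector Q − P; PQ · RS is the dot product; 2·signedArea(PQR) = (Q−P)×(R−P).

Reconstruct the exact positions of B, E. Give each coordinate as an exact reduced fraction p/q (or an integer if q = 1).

1. B_x = -183/29  [B is the reflection of C across F]
2. B_y = -253/29  [B is the reflection of C across F]
   → B = (-183/29, -253/29)
3. E_x = 212/29  [CD ∥ EA ∩ DA ∥ CE]
4. E_y = -878/29  [CD ∥ EA ∩ DA ∥ CE]
   → E = (212/29, -878/29)

B = (-183/29, -253/29)
E = (212/29, -878/29)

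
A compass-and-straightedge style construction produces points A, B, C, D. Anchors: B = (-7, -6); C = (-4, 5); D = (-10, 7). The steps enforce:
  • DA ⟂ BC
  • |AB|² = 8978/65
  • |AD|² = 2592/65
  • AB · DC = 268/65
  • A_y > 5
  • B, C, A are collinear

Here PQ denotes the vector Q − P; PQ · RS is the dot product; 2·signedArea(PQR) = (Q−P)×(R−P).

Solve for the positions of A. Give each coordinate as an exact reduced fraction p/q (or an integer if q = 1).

1. A_x = -254/65  [B, C, A are collinear ∩ DA ⟂ BC]
2. A_y = 347/65  [B, C, A are collinear ∩ DA ⟂ BC]
   → A = (-254/65, 347/65)

A = (-254/65, 347/65)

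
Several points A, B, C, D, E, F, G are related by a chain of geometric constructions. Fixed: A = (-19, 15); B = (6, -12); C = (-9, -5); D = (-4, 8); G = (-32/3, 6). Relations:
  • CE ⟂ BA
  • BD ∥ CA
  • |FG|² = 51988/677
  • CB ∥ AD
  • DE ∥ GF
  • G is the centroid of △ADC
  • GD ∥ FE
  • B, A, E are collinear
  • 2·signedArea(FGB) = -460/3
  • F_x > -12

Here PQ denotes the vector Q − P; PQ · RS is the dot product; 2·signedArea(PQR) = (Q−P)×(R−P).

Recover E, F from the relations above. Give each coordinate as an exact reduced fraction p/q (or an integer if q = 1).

1. E_x = -2988/677  [B, A, E are collinear ∩ CE ⟂ BA]
2. E_y = -510/677  [B, A, E are collinear ∩ CE ⟂ BA]
   → E = (-2988/677, -510/677)
3. F_x = -22504/2031  [GD ∥ FE ∩ DE ∥ GF]
4. F_y = -1864/677  [GD ∥ FE ∩ DE ∥ GF]
   → F = (-22504/2031, -1864/677)

E = (-2988/677, -510/677)
F = (-22504/2031, -1864/677)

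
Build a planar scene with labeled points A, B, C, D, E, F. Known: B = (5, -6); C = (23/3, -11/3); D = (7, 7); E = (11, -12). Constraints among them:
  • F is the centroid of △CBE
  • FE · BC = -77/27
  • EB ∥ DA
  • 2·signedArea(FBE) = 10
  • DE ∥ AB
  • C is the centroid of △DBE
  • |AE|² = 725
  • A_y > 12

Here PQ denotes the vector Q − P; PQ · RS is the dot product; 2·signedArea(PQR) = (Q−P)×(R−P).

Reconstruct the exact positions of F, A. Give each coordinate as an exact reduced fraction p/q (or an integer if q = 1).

1. F_x = 71/9  [F is the centroid of △CBE]
2. F_y = -65/9  [F is the centroid of △CBE]
   → F = (71/9, -65/9)
3. A_x = 1  [DE ∥ AB ∩ EB ∥ DA]
4. A_y = 13  [DE ∥ AB ∩ EB ∥ DA]
   → A = (1, 13)

A = (1, 13)
F = (71/9, -65/9)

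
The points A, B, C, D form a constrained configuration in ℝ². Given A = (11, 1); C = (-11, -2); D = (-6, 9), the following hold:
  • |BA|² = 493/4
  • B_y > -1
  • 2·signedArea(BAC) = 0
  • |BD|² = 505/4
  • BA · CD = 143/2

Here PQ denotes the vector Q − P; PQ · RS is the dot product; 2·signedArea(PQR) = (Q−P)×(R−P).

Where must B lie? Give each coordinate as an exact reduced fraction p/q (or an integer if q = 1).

1. B_x = 0  [2·signedArea(BAC) = 0 ∩ BA · CD = 143/2]
2. B_y = -1/2  [2·signedArea(BAC) = 0 ∩ BA · CD = 143/2]
   → B = (0, -1/2)

B = (0, -1/2)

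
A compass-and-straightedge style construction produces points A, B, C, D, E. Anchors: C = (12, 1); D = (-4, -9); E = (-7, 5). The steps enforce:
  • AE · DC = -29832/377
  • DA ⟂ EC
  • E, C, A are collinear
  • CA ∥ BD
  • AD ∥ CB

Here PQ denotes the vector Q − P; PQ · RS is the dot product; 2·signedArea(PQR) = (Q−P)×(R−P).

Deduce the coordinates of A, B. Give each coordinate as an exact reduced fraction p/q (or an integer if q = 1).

A = (-492/377, 1433/377)
B = (3508/377, -4449/377)

1. A_x = -492/377  [E, C, A are collinear ∩ DA ⟂ EC]
2. A_y = 1433/377  [E, C, A are collinear ∩ DA ⟂ EC]
   → A = (-492/377, 1433/377)
3. B_x = 3508/377  [CA ∥ BD ∩ AD ∥ CB]
4. B_y = -4449/377  [CA ∥ BD ∩ AD ∥ CB]
   → B = (3508/377, -4449/377)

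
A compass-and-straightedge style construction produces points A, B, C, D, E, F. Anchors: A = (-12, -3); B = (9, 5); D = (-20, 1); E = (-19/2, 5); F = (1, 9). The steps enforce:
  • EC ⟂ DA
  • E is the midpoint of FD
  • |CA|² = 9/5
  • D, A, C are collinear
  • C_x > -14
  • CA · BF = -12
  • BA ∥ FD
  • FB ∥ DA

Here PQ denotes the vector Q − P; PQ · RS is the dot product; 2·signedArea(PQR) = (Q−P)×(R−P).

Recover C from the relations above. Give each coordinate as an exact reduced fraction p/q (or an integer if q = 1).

C = (-66/5, -12/5)

1. C_x = -66/5  [D, A, C are collinear ∩ EC ⟂ DA]
2. C_y = -12/5  [D, A, C are collinear ∩ EC ⟂ DA]
   → C = (-66/5, -12/5)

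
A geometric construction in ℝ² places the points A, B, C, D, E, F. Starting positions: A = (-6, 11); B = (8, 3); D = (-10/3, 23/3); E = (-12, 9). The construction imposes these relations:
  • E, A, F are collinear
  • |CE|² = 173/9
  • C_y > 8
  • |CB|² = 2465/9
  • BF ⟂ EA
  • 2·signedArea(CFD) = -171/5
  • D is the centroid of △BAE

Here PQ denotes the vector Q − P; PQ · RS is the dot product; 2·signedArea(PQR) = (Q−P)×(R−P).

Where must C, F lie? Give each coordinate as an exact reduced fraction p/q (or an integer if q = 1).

C = (-23/3, 25/3)
F = (21/5, 72/5)

1. F_x = 21/5  [E, A, F are collinear ∩ BF ⟂ EA]
2. F_y = 72/5  [E, A, F are collinear ∩ BF ⟂ EA]
   → F = (21/5, 72/5)
3. C_x = -23/3  [line 101/15·x + -113/15·y + 572/5 = 0 ∩ |CE|² = 173/9]
4. C_y = 25/3  [line 101/15·x + -113/15·y + 572/5 = 0 ∩ |CE|² = 173/9]
   → C = (-23/3, 25/3)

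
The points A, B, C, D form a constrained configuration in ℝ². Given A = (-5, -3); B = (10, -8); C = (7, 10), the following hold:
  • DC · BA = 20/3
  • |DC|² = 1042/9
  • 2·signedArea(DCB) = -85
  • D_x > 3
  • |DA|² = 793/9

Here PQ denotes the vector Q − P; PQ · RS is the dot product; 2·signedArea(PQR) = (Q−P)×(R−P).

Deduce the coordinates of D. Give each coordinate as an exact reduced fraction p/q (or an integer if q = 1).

1. D_x = 4  [2·signedArea(DCB) = -85 ∩ DC · BA = 20/3]
2. D_y = -1/3  [2·signedArea(DCB) = -85 ∩ DC · BA = 20/3]
   → D = (4, -1/3)

D = (4, -1/3)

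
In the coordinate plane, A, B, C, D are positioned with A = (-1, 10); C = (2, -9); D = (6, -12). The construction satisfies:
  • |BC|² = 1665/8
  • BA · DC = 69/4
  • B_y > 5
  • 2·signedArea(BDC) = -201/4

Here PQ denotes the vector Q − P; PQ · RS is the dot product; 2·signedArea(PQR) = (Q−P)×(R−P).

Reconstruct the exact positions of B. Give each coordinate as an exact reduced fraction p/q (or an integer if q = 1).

B = (-1/4, 21/4)

1. B_x = -1/4  [BA · DC = 69/4 ∩ 2·signedArea(BDC) = -201/4]
2. B_y = 21/4  [BA · DC = 69/4 ∩ 2·signedArea(BDC) = -201/4]
   → B = (-1/4, 21/4)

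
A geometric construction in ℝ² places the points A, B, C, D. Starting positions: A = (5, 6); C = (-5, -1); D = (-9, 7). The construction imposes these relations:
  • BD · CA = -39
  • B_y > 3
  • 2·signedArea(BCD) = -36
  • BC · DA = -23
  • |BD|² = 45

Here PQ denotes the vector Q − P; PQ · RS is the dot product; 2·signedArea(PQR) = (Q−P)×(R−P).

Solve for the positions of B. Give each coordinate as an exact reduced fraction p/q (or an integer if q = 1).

1. B_x = -3  [2·signedArea(BCD) = -36 ∩ BC · DA = -23]
2. B_y = 4  [2·signedArea(BCD) = -36 ∩ BC · DA = -23]
   → B = (-3, 4)

B = (-3, 4)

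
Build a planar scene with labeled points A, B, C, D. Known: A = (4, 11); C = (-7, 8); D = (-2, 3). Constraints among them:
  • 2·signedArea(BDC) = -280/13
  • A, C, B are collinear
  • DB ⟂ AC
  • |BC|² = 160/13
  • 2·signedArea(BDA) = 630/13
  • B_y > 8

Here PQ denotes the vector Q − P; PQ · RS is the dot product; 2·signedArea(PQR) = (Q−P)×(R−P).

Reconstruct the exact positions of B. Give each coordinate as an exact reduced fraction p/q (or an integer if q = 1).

1. B_x = -47/13  [A, C, B are collinear ∩ DB ⟂ AC]
2. B_y = 116/13  [A, C, B are collinear ∩ DB ⟂ AC]
   → B = (-47/13, 116/13)

B = (-47/13, 116/13)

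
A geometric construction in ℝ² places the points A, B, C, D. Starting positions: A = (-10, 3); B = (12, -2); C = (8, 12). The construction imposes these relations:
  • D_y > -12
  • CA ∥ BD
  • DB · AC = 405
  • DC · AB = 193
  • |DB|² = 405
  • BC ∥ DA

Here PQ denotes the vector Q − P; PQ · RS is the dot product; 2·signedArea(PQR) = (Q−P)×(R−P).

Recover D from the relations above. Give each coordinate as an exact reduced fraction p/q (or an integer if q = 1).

1. D_x = -6  [BC ∥ DA ∩ CA ∥ BD]
2. D_y = -11  [BC ∥ DA ∩ CA ∥ BD]
   → D = (-6, -11)

D = (-6, -11)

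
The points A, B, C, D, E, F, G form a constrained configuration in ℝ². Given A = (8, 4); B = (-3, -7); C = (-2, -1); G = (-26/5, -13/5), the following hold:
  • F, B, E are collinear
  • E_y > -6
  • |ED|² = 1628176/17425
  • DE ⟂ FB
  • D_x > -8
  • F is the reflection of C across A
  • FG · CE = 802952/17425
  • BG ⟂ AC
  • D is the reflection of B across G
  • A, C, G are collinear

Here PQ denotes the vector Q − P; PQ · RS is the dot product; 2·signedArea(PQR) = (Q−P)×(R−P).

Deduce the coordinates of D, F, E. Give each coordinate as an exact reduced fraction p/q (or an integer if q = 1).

1. D_x = -37/5  [D is the reflection of B across G]
2. D_y = 9/5  [D is the reflection of B across G]
   → D = (-37/5, 9/5)
3. F_x = 18  [F is the reflection of C across A]
4. F_y = 9  [F is the reflection of C across A]
   → F = (18, 9)
5. E_x = -5373/3485  [F, B, E are collinear ∩ DE ⟂ FB]
6. E_y = -20523/3485  [F, B, E are collinear ∩ DE ⟂ FB]
   → E = (-5373/3485, -20523/3485)

D = (-37/5, 9/5)
E = (-5373/3485, -20523/3485)
F = (18, 9)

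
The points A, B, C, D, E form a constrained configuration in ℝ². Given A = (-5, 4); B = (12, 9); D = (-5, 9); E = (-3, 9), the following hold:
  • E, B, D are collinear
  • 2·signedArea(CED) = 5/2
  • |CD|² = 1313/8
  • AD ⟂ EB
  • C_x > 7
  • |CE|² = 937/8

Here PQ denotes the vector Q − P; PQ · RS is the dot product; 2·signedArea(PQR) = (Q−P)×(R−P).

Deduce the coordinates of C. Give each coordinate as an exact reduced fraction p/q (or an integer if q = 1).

1. C_y = 31/4  [2·signedArea(CED) = 5/2]
2. C_x = 31/4  [|CE|² = 937/8]
   → C = (31/4, 31/4)

C = (31/4, 31/4)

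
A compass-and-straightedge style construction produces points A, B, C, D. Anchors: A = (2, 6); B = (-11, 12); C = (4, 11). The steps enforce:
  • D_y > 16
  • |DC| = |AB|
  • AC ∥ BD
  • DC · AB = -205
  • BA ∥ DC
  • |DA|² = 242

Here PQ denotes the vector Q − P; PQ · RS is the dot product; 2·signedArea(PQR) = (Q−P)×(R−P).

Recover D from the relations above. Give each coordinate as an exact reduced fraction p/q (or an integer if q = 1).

D = (-9, 17)

1. D_x = -9  [BA ∥ DC ∩ AC ∥ BD]
2. D_y = 17  [BA ∥ DC ∩ AC ∥ BD]
   → D = (-9, 17)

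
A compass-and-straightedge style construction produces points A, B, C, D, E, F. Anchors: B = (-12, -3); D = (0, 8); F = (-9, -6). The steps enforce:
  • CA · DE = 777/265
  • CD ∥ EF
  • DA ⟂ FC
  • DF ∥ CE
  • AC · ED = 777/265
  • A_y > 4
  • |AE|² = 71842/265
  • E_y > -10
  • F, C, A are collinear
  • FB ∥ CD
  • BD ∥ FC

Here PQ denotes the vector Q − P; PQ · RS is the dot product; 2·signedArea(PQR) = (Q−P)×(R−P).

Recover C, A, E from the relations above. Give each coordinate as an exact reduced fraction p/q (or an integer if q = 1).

1. C_x = 3  [FB ∥ CD ∩ BD ∥ FC]
2. C_y = 5  [FB ∥ CD ∩ BD ∥ FC]
   → C = (3, 5)
3. A_x = 759/265  [F, C, A are collinear ∩ DA ⟂ FC]
4. A_y = 1292/265  [F, C, A are collinear ∩ DA ⟂ FC]
   → A = (759/265, 1292/265)
5. E_x = -6  [CD ∥ EF ∩ DF ∥ CE]
6. E_y = -9  [CD ∥ EF ∩ DF ∥ CE]
   → E = (-6, -9)

A = (759/265, 1292/265)
C = (3, 5)
E = (-6, -9)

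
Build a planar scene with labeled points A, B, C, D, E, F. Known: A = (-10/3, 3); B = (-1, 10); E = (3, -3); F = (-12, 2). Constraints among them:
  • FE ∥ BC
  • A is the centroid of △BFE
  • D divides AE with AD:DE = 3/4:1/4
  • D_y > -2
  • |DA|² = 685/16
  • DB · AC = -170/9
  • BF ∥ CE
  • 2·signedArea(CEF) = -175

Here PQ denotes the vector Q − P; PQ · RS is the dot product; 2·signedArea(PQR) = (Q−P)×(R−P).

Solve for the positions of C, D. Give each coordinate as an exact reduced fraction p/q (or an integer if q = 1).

C = (14, 5)
D = (17/12, -3/2)

1. C_x = 14  [BF ∥ CE ∩ FE ∥ BC]
2. C_y = 5  [BF ∥ CE ∩ FE ∥ BC]
   → C = (14, 5)
3. D_x = 17/12  [D divides AE with AD:DE = 3/4:1/4]
4. D_y = -3/2  [D divides AE with AD:DE = 3/4:1/4]
   → D = (17/12, -3/2)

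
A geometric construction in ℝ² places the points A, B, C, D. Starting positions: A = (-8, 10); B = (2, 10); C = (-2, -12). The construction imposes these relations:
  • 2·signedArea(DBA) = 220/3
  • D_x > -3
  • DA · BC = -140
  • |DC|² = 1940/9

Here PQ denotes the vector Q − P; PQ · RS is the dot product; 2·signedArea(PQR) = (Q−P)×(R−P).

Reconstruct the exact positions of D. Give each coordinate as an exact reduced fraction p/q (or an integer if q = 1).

1. D_x = -8/3  [2·signedArea(DBA) = 220/3 ∩ DA · BC = -140]
2. D_y = 8/3  [2·signedArea(DBA) = 220/3 ∩ DA · BC = -140]
   → D = (-8/3, 8/3)

D = (-8/3, 8/3)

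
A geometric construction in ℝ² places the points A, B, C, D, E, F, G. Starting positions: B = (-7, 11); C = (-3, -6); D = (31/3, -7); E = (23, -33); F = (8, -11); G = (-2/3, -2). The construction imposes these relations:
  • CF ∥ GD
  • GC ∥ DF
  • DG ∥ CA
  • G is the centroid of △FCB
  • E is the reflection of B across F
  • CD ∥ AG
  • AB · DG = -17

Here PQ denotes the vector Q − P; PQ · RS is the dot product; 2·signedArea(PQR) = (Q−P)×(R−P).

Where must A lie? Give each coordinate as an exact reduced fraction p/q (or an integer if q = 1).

1. A_x = -14  [CD ∥ AG ∩ DG ∥ CA]
2. A_y = -1  [CD ∥ AG ∩ DG ∥ CA]
   → A = (-14, -1)

A = (-14, -1)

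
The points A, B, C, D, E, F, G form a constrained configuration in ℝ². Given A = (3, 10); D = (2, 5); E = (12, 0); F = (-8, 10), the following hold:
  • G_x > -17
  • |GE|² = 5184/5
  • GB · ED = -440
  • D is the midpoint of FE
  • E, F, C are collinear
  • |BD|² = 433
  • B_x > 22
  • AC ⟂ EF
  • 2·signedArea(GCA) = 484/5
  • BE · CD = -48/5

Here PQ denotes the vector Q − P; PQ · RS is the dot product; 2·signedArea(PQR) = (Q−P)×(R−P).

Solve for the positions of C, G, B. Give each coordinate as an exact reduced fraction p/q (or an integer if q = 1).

1. C_x = 4/5  [E, F, C are collinear ∩ AC ⟂ EF]
2. C_y = 28/5  [E, F, C are collinear ∩ AC ⟂ EF]
   → C = (4/5, 28/5)
3. G_x = -84/5  [line -22/5·x + 11/5·y + -528/5 = 0 ∩ |GE|² = 5184/5]
4. G_y = 72/5  [line -22/5·x + 11/5·y + -528/5 = 0 ∩ |GE|² = 5184/5]
   → G = (-84/5, 72/5)
5. B_x = 114/5  [line -6/5·x + 3/5·y + 24 = 0 ∩ |BD|² = 433]
6. B_y = 28/5  [line -6/5·x + 3/5·y + 24 = 0 ∩ |BD|² = 433]
   → B = (114/5, 28/5)

B = (114/5, 28/5)
C = (4/5, 28/5)
G = (-84/5, 72/5)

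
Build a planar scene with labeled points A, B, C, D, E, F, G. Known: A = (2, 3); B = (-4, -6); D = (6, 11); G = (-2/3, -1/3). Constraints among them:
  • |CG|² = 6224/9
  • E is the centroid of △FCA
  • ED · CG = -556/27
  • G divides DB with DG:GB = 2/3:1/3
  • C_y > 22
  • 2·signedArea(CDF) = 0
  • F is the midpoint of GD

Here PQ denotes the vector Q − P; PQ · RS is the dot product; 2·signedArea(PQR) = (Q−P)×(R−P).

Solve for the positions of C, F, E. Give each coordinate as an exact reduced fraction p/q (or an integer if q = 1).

C = (38/3, 67/3)
E = (52/9, 92/9)
F = (8/3, 16/3)

1. F_x = 8/3  [F is the midpoint of GD]
2. F_y = 16/3  [F is the midpoint of GD]
   → F = (8/3, 16/3)
3. C_x = 38/3  [line 17/3·x + -10/3·y + 8/3 = 0 ∩ |CG|² = 6224/9]
4. C_y = 67/3  [line 17/3·x + -10/3·y + 8/3 = 0 ∩ |CG|² = 6224/9]
   → C = (38/3, 67/3)
5. E_x = 52/9  [E is the centroid of △FCA]
6. E_y = 92/9  [E is the centroid of △FCA]
   → E = (52/9, 92/9)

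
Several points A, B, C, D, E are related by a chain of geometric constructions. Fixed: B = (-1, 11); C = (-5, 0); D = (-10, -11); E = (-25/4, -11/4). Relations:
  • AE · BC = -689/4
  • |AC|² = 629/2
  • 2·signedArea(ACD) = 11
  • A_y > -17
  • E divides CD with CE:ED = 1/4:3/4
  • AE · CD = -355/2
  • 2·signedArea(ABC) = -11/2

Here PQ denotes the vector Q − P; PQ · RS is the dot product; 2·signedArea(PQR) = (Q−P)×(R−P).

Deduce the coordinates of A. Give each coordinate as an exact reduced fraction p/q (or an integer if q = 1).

A = (-23/2, -33/2)

1. A_x = -23/2  [2·signedArea(ABC) = -11/2 ∩ AE · CD = -355/2]
2. A_y = -33/2  [2·signedArea(ABC) = -11/2 ∩ AE · CD = -355/2]
   → A = (-23/2, -33/2)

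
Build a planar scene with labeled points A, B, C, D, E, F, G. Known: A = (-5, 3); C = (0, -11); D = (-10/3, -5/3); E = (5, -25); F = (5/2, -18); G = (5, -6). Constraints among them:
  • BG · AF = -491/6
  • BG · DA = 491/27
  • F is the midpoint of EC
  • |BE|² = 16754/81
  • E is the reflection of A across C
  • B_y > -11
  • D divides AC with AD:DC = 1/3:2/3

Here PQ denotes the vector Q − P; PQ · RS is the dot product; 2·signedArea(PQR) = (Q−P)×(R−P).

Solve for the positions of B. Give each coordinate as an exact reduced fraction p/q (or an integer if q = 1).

B = (20/9, -98/9)

1. B_x = 20/9  [line 5/3·x + -14/3·y + -1472/27 = 0 ∩ |BE|² = 16754/81]
2. B_y = -98/9  [line 5/3·x + -14/3·y + -1472/27 = 0 ∩ |BE|² = 16754/81]
   → B = (20/9, -98/9)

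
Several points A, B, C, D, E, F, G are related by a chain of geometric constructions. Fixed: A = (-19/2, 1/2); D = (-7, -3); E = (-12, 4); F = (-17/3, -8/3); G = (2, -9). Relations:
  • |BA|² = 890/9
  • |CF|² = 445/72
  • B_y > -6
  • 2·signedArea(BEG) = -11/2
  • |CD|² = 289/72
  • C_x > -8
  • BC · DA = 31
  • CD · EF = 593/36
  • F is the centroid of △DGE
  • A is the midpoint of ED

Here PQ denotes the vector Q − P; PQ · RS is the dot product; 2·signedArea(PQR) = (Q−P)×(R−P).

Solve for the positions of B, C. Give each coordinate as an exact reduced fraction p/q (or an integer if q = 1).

B = (-11/6, -35/6)
C = (-91/12, -13/12)

1. C_x = -91/12  [line -19/3·x + 20/3·y + -1469/36 = 0 ∩ |CD|² = 289/72]
2. C_y = -13/12  [line -19/3·x + 20/3·y + -1469/36 = 0 ∩ |CD|² = 289/72]
   → C = (-91/12, -13/12)
3. B_x = -11/6  [BC · DA = 31 ∩ 2·signedArea(BEG) = -11/2]
4. B_y = -35/6  [BC · DA = 31 ∩ 2·signedArea(BEG) = -11/2]
   → B = (-11/6, -35/6)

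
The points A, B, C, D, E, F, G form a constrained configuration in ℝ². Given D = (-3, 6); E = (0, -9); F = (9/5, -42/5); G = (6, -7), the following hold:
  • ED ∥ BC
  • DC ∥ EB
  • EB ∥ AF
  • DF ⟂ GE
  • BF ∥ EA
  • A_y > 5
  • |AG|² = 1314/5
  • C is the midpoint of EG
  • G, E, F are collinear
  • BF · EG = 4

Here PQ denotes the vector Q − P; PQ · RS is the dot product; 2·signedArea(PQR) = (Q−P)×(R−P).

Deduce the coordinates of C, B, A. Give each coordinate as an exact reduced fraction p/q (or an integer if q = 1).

A = (-21/5, 28/5)
B = (6, -23)
C = (3, -8)

1. C_x = 3  [C is the midpoint of EG]
2. C_y = -8  [C is the midpoint of EG]
   → C = (3, -8)
3. B_x = 6  [ED ∥ BC ∩ DC ∥ EB]
4. B_y = -23  [ED ∥ BC ∩ DC ∥ EB]
   → B = (6, -23)
5. A_x = -21/5  [EB ∥ AF ∩ BF ∥ EA]
6. A_y = 28/5  [EB ∥ AF ∩ BF ∥ EA]
   → A = (-21/5, 28/5)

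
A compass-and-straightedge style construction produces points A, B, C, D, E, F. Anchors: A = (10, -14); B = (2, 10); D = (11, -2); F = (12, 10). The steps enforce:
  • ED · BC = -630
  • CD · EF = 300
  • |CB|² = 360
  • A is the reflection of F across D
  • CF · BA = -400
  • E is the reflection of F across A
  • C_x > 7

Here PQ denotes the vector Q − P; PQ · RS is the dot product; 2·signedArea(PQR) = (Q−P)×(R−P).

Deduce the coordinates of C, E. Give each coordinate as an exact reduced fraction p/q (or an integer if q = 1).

1. C_x = 8  [line -8·x + 24·y + 256 = 0 ∩ |CB|² = 360]
2. C_y = -8  [line -8·x + 24·y + 256 = 0 ∩ |CB|² = 360]
   → C = (8, -8)
3. E_x = 8  [E is the reflection of F across A]
4. E_y = -38  [E is the reflection of F across A]
   → E = (8, -38)

C = (8, -8)
E = (8, -38)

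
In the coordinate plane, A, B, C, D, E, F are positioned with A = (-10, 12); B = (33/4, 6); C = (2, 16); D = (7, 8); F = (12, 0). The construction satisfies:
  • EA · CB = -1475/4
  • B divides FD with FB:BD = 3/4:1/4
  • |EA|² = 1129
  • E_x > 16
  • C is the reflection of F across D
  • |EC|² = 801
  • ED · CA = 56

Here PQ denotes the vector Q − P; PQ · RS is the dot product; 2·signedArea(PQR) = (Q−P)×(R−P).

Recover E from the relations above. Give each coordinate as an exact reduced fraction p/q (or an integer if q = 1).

E = (17, -8)

1. E_x = 17  [ED · CA = 56 ∩ EA · CB = -1475/4]
2. E_y = -8  [ED · CA = 56 ∩ EA · CB = -1475/4]
   → E = (17, -8)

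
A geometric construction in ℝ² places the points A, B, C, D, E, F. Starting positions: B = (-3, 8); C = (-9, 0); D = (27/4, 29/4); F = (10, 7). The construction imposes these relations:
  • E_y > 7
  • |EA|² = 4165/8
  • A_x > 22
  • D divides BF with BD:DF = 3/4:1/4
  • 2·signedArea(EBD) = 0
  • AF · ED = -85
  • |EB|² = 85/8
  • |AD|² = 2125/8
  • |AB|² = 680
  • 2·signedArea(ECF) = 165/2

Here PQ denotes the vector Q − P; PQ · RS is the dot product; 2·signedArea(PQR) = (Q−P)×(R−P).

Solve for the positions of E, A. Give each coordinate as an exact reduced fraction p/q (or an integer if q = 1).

1. E_x = 1/4  [2·signedArea(EBD) = 0 ∩ 2·signedArea(ECF) = 165/2]
2. E_y = 31/4  [2·signedArea(EBD) = 0 ∩ 2·signedArea(ECF) = 165/2]
   → E = (1/4, 31/4)
3. A_x = 23  [line -13/2·x + 1/2·y + 293/2 = 0 ∩ |EA|² = 4165/8]
4. A_y = 6  [line -13/2·x + 1/2·y + 293/2 = 0 ∩ |EA|² = 4165/8]
   → A = (23, 6)

A = (23, 6)
E = (1/4, 31/4)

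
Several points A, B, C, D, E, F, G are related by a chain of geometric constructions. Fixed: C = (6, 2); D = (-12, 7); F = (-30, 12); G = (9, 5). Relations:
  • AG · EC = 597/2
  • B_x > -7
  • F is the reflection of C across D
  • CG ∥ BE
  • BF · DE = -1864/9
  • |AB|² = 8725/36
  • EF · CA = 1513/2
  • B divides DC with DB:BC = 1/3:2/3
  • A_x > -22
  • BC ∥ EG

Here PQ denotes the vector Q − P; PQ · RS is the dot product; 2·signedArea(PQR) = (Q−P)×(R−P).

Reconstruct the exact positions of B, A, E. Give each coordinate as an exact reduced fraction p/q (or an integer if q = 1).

A = (-21, 19/2)
B = (-6, 16/3)
E = (-3, 25/3)

1. B_x = -6  [B divides DC with DB:BC = 1/3:2/3]
2. B_y = 16/3  [B divides DC with DB:BC = 1/3:2/3]
   → B = (-6, 16/3)
3. E_x = -3  [BC ∥ EG ∩ CG ∥ BE]
4. E_y = 25/3  [BC ∥ EG ∩ CG ∥ BE]
   → E = (-3, 25/3)
5. A_x = -21  [AG · EC = 597/2 ∩ EF · CA = 1513/2]
6. A_y = 19/2  [AG · EC = 597/2 ∩ EF · CA = 1513/2]
   → A = (-21, 19/2)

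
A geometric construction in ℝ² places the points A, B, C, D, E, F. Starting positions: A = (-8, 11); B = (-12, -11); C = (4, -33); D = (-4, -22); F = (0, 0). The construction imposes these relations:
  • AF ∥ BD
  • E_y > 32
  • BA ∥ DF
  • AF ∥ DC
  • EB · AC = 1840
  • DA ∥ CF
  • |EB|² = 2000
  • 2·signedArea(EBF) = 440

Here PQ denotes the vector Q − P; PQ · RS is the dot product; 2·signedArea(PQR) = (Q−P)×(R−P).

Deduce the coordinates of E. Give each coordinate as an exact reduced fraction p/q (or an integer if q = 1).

1. E_x = -4  [2·signedArea(EBF) = 440 ∩ EB · AC = 1840]
2. E_y = 33  [2·signedArea(EBF) = 440 ∩ EB · AC = 1840]
   → E = (-4, 33)

E = (-4, 33)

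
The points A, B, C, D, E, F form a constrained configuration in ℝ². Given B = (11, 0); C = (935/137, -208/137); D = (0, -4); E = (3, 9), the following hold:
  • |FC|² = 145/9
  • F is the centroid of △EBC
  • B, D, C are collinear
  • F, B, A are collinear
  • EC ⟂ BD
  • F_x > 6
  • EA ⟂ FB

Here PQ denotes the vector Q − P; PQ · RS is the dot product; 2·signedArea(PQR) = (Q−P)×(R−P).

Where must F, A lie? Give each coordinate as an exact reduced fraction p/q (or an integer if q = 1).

1. F_x = 951/137  [F is the centroid of △EBC]
2. F_y = 1025/411  [F is the centroid of △EBC]
   → F = (951/137, 1025/411)
3. A_x = 4516247/3832849  [F, B, A are collinear ∩ EA ⟂ FB]
4. A_y = 23133225/3832849  [F, B, A are collinear ∩ EA ⟂ FB]
   → A = (4516247/3832849, 23133225/3832849)

A = (4516247/3832849, 23133225/3832849)
F = (951/137, 1025/411)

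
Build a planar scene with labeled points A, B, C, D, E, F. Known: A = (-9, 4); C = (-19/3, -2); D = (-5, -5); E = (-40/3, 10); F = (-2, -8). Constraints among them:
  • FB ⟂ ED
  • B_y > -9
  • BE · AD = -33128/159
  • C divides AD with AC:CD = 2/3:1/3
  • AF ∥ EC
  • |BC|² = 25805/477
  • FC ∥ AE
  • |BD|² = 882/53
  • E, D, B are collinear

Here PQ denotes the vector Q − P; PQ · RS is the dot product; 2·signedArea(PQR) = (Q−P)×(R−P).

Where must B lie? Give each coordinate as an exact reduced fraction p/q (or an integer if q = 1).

1. B_x = -160/53  [E, D, B are collinear ∩ FB ⟂ ED]
2. B_y = -454/53  [E, D, B are collinear ∩ FB ⟂ ED]
   → B = (-160/53, -454/53)

B = (-160/53, -454/53)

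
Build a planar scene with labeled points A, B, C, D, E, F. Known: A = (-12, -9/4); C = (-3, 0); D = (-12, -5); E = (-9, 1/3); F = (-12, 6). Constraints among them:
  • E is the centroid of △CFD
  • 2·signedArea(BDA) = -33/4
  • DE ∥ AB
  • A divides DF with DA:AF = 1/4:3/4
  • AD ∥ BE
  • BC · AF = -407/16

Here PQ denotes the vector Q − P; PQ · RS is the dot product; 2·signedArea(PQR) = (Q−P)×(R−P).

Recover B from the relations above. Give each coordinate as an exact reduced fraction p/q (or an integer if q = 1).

1. B_x = -9  [AD ∥ BE ∩ DE ∥ AB]
2. B_y = 37/12  [AD ∥ BE ∩ DE ∥ AB]
   → B = (-9, 37/12)

B = (-9, 37/12)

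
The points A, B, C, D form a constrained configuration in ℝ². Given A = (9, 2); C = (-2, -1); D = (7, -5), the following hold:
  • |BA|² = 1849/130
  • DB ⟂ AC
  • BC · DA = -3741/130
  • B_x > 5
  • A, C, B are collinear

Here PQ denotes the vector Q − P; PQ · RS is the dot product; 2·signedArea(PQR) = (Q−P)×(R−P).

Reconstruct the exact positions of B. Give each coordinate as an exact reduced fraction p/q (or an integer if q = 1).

B = (697/130, 131/130)

1. B_x = 697/130  [A, C, B are collinear ∩ DB ⟂ AC]
2. B_y = 131/130  [A, C, B are collinear ∩ DB ⟂ AC]
   → B = (697/130, 131/130)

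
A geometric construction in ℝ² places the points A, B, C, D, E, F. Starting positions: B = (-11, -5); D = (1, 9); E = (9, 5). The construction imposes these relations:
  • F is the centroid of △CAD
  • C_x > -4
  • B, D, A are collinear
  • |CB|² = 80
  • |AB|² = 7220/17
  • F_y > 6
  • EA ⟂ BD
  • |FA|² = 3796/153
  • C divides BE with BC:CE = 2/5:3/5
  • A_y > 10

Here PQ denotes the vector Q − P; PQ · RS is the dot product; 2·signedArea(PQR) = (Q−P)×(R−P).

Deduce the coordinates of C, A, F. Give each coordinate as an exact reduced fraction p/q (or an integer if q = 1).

1. C_x = -3  [C divides BE with BC:CE = 2/5:3/5]
2. C_y = -1  [C divides BE with BC:CE = 2/5:3/5]
   → C = (-3, -1)
3. A_x = 41/17  [B, D, A are collinear ∩ EA ⟂ BD]
4. A_y = 181/17  [B, D, A are collinear ∩ EA ⟂ BD]
   → A = (41/17, 181/17)
5. F_x = 7/51  [F is the centroid of △CAD]
6. F_y = 317/51  [F is the centroid of △CAD]
   → F = (7/51, 317/51)

A = (41/17, 181/17)
C = (-3, -1)
F = (7/51, 317/51)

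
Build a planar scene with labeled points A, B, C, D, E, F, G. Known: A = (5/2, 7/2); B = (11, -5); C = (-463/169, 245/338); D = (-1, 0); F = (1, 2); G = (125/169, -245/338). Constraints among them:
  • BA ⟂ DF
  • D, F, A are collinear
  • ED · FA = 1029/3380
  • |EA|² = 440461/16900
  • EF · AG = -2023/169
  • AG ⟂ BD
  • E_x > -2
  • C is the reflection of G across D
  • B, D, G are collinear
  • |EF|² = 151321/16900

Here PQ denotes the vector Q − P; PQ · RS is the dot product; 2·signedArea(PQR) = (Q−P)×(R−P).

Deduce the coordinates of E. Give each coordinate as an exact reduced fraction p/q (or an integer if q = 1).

E = (-1139/845, 49/338)

1. E_x = -1139/845  [EF · AG = -2023/169 ∩ ED · FA = 1029/3380]
2. E_y = 49/338  [EF · AG = -2023/169 ∩ ED · FA = 1029/3380]
   → E = (-1139/845, 49/338)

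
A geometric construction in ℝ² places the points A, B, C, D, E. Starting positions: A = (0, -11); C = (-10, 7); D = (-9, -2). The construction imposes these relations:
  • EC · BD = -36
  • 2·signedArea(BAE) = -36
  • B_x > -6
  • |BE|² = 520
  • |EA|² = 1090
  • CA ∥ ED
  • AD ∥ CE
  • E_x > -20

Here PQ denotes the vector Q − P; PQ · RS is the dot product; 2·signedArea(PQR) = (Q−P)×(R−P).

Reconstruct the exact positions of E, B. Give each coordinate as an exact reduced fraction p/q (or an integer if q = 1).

1. E_x = -19  [CA ∥ ED ∩ AD ∥ CE]
2. E_y = 16  [CA ∥ ED ∩ AD ∥ CE]
   → E = (-19, 16)
3. B_x = -5  [2·signedArea(BAE) = -36 ∩ EC · BD = -36]
4. B_y = -2  [2·signedArea(BAE) = -36 ∩ EC · BD = -36]
   → B = (-5, -2)

B = (-5, -2)
E = (-19, 16)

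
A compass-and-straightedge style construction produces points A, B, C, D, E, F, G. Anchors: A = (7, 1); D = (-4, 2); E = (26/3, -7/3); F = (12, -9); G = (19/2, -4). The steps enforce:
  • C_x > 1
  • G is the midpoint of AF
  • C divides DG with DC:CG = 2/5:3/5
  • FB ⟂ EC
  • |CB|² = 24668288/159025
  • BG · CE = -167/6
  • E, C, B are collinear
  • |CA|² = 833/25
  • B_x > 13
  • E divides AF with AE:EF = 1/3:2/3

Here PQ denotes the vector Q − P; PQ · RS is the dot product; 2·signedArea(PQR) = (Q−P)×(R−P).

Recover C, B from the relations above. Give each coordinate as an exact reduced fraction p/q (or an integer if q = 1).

1. C_x = 7/5  [C divides DG with DC:CG = 2/5:3/5]
2. C_y = -2/5  [C divides DG with DC:CG = 2/5:3/5]
   → C = (7/5, -2/5)
3. B_x = 85467/6361  [E, C, B are collinear ∩ FB ⟂ EC]
4. B_y = -22914/6361  [E, C, B are collinear ∩ FB ⟂ EC]
   → B = (85467/6361, -22914/6361)

B = (85467/6361, -22914/6361)
C = (7/5, -2/5)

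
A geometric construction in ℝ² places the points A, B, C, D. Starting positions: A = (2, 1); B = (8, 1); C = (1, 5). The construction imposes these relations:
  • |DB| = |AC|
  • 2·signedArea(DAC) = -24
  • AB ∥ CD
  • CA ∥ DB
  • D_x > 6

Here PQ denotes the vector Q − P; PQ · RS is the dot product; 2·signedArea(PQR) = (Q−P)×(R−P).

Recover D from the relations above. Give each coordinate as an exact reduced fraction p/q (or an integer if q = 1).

D = (7, 5)

1. D_x = 7  [CA ∥ DB ∩ AB ∥ CD]
2. D_y = 5  [CA ∥ DB ∩ AB ∥ CD]
   → D = (7, 5)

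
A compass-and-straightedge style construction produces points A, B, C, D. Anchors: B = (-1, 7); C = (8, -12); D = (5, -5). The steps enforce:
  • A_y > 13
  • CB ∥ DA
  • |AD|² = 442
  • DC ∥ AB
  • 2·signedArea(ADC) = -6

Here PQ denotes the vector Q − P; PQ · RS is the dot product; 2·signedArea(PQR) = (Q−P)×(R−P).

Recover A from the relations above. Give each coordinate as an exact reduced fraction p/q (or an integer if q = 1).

1. A_x = -4  [DC ∥ AB ∩ CB ∥ DA]
2. A_y = 14  [DC ∥ AB ∩ CB ∥ DA]
   → A = (-4, 14)

A = (-4, 14)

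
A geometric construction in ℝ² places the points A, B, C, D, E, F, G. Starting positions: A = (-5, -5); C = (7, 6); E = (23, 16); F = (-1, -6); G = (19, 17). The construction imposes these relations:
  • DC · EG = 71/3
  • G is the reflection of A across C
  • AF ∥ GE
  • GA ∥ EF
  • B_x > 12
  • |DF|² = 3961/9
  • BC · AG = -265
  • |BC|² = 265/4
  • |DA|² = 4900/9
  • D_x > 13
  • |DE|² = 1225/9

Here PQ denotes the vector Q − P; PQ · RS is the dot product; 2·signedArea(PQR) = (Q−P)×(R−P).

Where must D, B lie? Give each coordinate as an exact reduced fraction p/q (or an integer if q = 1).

B = (13, 23/2)
D = (41/3, 9)

1. D_x = 41/3  [line 4·x + -1·y + -137/3 = 0 ∩ |DA|² = 4900/9]
2. D_y = 9  [line 4·x + -1·y + -137/3 = 0 ∩ |DA|² = 4900/9]
   → D = (41/3, 9)
3. B_x = 13  [line -24·x + -22·y + 565 = 0 ∩ |BC|² = 265/4]
4. B_y = 23/2  [line -24·x + -22·y + 565 = 0 ∩ |BC|² = 265/4]
   → B = (13, 23/2)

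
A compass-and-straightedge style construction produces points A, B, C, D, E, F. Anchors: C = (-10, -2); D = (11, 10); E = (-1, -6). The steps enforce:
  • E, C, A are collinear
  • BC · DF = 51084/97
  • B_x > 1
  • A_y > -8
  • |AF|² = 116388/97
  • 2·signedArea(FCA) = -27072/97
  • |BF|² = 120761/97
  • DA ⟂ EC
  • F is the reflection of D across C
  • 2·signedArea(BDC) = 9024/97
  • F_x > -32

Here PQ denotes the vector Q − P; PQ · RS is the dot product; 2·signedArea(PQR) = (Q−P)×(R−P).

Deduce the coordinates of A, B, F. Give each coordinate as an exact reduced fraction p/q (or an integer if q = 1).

1. A_x = 299/97  [E, C, A are collinear ∩ DA ⟂ EC]
2. A_y = -758/97  [E, C, A are collinear ∩ DA ⟂ EC]
   → A = (299/97, -758/97)
3. F_x = -31  [F is the reflection of D across C]
4. F_y = -14  [F is the reflection of D across C]
   → F = (-31, -14)
5. B_x = 132/97  [BC · DF = 51084/97 ∩ 2·signedArea(BDC) = 9024/97]
6. B_y = 6/97  [BC · DF = 51084/97 ∩ 2·signedArea(BDC) = 9024/97]
   → B = (132/97, 6/97)

A = (299/97, -758/97)
B = (132/97, 6/97)
F = (-31, -14)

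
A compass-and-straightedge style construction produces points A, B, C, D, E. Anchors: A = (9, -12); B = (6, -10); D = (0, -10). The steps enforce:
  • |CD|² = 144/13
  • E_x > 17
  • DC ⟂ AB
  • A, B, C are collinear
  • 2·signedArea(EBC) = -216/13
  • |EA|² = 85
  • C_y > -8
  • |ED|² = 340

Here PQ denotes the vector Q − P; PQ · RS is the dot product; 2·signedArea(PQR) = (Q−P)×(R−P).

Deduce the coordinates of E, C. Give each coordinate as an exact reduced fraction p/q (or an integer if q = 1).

1. C_x = 24/13  [A, B, C are collinear ∩ DC ⟂ AB]
2. C_y = -94/13  [A, B, C are collinear ∩ DC ⟂ AB]
   → C = (24/13, -94/13)
3. E_x = 18  [line -36/13·x + -54/13·y + -108/13 = 0 ∩ |ED|² = 340]
4. E_y = -14  [line -36/13·x + -54/13·y + -108/13 = 0 ∩ |ED|² = 340]
   → E = (18, -14)

C = (24/13, -94/13)
E = (18, -14)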